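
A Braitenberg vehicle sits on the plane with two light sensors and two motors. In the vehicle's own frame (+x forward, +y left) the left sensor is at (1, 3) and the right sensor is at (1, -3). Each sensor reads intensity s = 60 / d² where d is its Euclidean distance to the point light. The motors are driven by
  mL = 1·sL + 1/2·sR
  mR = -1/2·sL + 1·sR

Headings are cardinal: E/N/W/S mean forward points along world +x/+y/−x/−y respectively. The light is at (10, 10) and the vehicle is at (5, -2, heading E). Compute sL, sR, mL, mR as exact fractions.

60/97 60/241 17370/23377 -1410/23377

left sensor world pos  = (6, 1); dL² = 97
right sensor world pos = (6, -5); dR² = 241
sL = 60/97 = 60/97
sR = 60/241 = 60/241
mL = 1·sL + 1/2·sR = 17370/23377
mR = -1/2·sL + 1·sR = -1410/23377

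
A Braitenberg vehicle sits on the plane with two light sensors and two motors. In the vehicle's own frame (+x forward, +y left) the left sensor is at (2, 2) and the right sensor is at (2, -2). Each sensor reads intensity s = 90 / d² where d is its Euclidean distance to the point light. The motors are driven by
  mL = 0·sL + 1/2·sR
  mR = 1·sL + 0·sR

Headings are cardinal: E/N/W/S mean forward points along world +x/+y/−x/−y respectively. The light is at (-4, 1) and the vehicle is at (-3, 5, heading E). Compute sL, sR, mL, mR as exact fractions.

2 90/13 45/13 2

left sensor world pos  = (-1, 7); dL² = 45
right sensor world pos = (-1, 3); dR² = 13
sL = 90/45 = 2
sR = 90/13 = 90/13
mL = 0·sL + 1/2·sR = 45/13
mR = 1·sL + 0·sR = 2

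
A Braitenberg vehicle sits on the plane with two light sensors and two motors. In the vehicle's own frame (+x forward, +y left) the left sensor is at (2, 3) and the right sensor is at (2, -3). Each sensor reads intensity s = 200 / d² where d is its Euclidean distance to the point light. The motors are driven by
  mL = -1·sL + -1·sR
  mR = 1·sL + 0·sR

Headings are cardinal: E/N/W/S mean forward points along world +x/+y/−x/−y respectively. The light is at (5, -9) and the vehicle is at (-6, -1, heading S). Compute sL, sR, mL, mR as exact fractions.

left sensor world pos  = (-3, -3); dL² = 100
right sensor world pos = (-9, -3); dR² = 232
sL = 200/100 = 2
sR = 200/232 = 25/29
mL = -1·sL + -1·sR = -83/29
mR = 1·sL + 0·sR = 2

2 25/29 -83/29 2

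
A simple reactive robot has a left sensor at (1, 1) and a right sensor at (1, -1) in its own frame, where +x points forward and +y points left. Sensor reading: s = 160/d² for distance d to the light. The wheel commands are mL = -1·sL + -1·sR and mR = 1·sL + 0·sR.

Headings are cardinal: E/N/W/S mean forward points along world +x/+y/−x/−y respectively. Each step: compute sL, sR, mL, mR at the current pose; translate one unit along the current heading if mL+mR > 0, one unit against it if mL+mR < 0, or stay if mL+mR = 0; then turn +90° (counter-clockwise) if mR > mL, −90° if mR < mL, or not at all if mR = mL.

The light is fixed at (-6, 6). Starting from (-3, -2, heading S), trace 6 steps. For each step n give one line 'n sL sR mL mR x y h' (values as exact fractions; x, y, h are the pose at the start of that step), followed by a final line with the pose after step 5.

n=0: pose=(-3,-2,S); sL=160/97, sR=32/17; mL=-5824/1649, mR=160/97; mL+mR=-32/17 → advance -1; mR−mL=8544/1649 → turn +1·90°
n=1: pose=(-3,-1,E); sL=40/13, sR=2; mL=-66/13, mR=40/13; mL+mR=-2 → advance -1; mR−mL=106/13 → turn +1·90°
n=2: pose=(-4,-1,N); sL=160/37, sR=32/9; mL=-2624/333, mR=160/37; mL+mR=-32/9 → advance -1; mR−mL=4064/333 → turn +1·90°
n=3: pose=(-4,-2,W); sL=80/41, sR=16/5; mL=-1056/205, mR=80/41; mL+mR=-16/5 → advance -1; mR−mL=1456/205 → turn +1·90°
n=4: pose=(-3,-2,S); sL=160/97, sR=32/17; mL=-5824/1649, mR=160/97; mL+mR=-32/17 → advance -1; mR−mL=8544/1649 → turn +1·90°
n=5: pose=(-3,-1,E); sL=40/13, sR=2; mL=-66/13, mR=40/13; mL+mR=-2 → advance -1; mR−mL=106/13 → turn +1·90°

0 160/97 32/17 -5824/1649 160/97 -3 -2 S
1 40/13 2 -66/13 40/13 -3 -1 E
2 160/37 32/9 -2624/333 160/37 -4 -1 N
3 80/41 16/5 -1056/205 80/41 -4 -2 W
4 160/97 32/17 -5824/1649 160/97 -3 -2 S
5 40/13 2 -66/13 40/13 -3 -1 E
final -4 -1 N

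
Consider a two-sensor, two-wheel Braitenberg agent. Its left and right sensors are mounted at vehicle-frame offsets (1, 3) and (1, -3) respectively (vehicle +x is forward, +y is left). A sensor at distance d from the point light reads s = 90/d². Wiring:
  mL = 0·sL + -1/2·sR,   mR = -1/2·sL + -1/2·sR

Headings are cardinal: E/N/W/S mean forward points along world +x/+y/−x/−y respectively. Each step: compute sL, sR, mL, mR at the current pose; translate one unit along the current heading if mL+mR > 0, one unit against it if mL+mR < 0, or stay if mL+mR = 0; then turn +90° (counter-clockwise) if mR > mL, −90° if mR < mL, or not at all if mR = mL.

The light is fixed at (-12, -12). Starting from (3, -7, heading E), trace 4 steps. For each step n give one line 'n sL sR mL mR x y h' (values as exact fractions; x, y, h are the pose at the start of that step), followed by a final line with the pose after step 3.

n=0: pose=(3,-7,E); sL=9/32, sR=9/26; mL=-9/52, mR=-261/832; mL+mR=-405/832 → advance -1; mR−mL=-9/64 → turn -1·90°
n=1: pose=(2,-7,S); sL=18/61, sR=90/137; mL=-45/137, mR=-3978/8357; mL+mR=-6723/8357 → advance -1; mR−mL=-9/61 → turn -1·90°
n=2: pose=(2,-6,W); sL=45/89, sR=9/25; mL=-9/50, mR=-963/2225; mL+mR=-2727/4450 → advance -1; mR−mL=-45/178 → turn -1·90°
n=3: pose=(3,-6,N); sL=90/193, sR=90/373; mL=-45/373, mR=-25470/71989; mL+mR=-34155/71989 → advance -1; mR−mL=-45/193 → turn -1·90°

0 9/32 9/26 -9/52 -261/832 3 -7 E
1 18/61 90/137 -45/137 -3978/8357 2 -7 S
2 45/89 9/25 -9/50 -963/2225 2 -6 W
3 90/193 90/373 -45/373 -25470/71989 3 -6 N
final 3 -7 E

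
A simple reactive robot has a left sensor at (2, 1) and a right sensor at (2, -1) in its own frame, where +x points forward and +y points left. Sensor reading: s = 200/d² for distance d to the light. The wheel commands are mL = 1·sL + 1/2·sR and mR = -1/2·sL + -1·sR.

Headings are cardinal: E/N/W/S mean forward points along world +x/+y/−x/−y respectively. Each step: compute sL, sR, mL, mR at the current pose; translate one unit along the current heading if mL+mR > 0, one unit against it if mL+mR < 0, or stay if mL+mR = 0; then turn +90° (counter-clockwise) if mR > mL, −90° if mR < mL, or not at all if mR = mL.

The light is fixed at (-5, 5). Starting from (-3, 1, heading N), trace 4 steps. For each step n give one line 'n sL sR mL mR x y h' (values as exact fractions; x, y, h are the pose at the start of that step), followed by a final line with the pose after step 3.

n=0: pose=(-3,1,N); sL=40, sR=200/13; mL=620/13, mR=-460/13; mL+mR=160/13 → advance +1; mR−mL=-1080/13 → turn -1·90°
n=1: pose=(-3,2,E); sL=10, sR=25/4; mL=105/8, mR=-45/4; mL+mR=15/8 → advance +1; mR−mL=-195/8 → turn -1·90°
n=2: pose=(-2,2,S); sL=200/41, sR=200/29; mL=9900/1189, mR=-11100/1189; mL+mR=-1200/1189 → advance -1; mR−mL=-21000/1189 → turn -1·90°
n=3: pose=(-2,3,W); sL=20, sR=100; mL=70, mR=-110; mL+mR=-40 → advance -1; mR−mL=-180 → turn -1·90°

0 40 200/13 620/13 -460/13 -3 1 N
1 10 25/4 105/8 -45/4 -3 2 E
2 200/41 200/29 9900/1189 -11100/1189 -2 2 S
3 20 100 70 -110 -2 3 W
final -1 3 N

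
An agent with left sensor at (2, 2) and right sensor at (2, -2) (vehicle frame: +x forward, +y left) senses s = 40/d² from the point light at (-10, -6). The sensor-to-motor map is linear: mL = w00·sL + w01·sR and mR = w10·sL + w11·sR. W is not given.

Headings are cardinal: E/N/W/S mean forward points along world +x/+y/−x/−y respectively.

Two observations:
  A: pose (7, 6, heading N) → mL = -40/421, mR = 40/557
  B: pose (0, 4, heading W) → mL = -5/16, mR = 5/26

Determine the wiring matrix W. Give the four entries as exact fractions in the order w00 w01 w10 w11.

-1 0 0 1

obs A: pose=(7,6,N) → sL=40/421, sR=40/557, mL=-40/421, mR=40/557
obs B: pose=(0,4,W) → sL=5/16, sR=5/26, mL=-5/16, mR=5/26
sensor matrix S = [[40/421, 40/557], [5/16, 5/26]]; det S = -25425/6096922
solve [mL_A; mL_B] = S·[w00; w01] and [mR_A; mR_B] = S·[w10; w11]:
  w00 = -1, w01 = 0, w10 = 0, w11 = 1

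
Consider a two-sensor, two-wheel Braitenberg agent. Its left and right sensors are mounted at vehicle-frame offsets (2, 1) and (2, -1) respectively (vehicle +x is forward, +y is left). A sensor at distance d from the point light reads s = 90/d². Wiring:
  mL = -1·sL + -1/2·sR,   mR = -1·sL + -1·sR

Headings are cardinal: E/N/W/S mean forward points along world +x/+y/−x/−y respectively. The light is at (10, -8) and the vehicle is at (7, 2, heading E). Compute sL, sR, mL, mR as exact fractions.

left sensor world pos  = (9, 3); dL² = 122
right sensor world pos = (9, 1); dR² = 82
sL = 90/122 = 45/61
sR = 90/82 = 45/41
mL = -1·sL + -1/2·sR = -6435/5002
mR = -1·sL + -1·sR = -4590/2501

45/61 45/41 -6435/5002 -4590/2501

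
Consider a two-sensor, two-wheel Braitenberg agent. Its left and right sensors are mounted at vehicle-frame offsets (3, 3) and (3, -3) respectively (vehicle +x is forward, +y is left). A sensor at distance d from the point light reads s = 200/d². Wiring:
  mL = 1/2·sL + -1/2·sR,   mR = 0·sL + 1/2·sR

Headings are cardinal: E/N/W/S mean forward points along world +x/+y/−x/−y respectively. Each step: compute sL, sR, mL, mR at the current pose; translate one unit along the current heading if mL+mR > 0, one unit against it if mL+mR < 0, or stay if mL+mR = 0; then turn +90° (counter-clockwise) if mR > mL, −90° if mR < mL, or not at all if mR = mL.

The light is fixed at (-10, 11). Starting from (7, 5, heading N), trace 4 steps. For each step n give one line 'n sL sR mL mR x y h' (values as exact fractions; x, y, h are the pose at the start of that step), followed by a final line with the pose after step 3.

n=0: pose=(7,5,N); sL=40/41, sR=200/409; mL=4080/16769, mR=100/409; mL+mR=20/41 → advance +1; mR−mL=20/16769 → turn +1·90°
n=1: pose=(7,6,W); sL=10/13, sR=1; mL=-3/26, mR=1/2; mL+mR=5/13 → advance +1; mR−mL=8/13 → turn +1·90°
n=2: pose=(6,6,S); sL=8/17, sR=200/233; mL=-768/3961, mR=100/233; mL+mR=4/17 → advance +1; mR−mL=2468/3961 → turn +1·90°
n=3: pose=(6,5,E); sL=20/37, sR=100/221; mL=360/8177, mR=50/221; mL+mR=10/37 → advance +1; mR−mL=1490/8177 → turn +1·90°

0 40/41 200/409 4080/16769 100/409 7 5 N
1 10/13 1 -3/26 1/2 7 6 W
2 8/17 200/233 -768/3961 100/233 6 6 S
3 20/37 100/221 360/8177 50/221 6 5 E
final 7 5 N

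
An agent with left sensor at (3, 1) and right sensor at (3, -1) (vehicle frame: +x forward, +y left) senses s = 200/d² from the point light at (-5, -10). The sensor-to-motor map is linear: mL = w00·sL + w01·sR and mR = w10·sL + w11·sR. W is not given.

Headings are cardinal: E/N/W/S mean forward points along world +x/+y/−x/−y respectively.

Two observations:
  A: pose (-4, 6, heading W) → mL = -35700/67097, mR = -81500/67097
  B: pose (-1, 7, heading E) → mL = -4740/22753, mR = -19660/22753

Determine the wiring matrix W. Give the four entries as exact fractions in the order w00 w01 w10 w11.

obs A: pose=(-4,6,W) → sL=200/229, sR=200/293, mL=-35700/67097, mR=-81500/67097
obs B: pose=(-1,7,E) → sL=200/373, sR=40/61, mL=-4740/22753, mR=-19660/22753
sensor matrix S = [[200/229, 200/293], [200/373, 40/61]]; det S = 315552000/1526658041
solve [mL_A; mL_B] = S·[w00; w01] and [mR_A; mR_B] = S·[w10; w11]:
  w00 = -1, w01 = 1/2, w10 = -1, w11 = -1/2

-1 1/2 -1 -1/2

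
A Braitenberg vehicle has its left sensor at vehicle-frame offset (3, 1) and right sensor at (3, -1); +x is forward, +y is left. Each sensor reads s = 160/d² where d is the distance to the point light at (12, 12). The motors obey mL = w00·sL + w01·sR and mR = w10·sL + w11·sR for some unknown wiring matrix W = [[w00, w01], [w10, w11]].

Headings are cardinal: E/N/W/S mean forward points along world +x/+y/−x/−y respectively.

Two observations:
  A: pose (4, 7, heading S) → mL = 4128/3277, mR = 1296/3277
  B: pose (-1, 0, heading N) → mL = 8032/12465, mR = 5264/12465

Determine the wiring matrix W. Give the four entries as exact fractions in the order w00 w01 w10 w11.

obs A: pose=(4,7,S) → sL=160/113, sR=32/29, mL=4128/3277, mR=1296/3277
obs B: pose=(-1,0,N) → sL=160/277, sR=32/45, mL=8032/12465, mR=5264/12465
sensor matrix S = [[160/113, 32/29], [160/277, 32/45]]; det S = 3018752/8169561
solve [mL_A; mL_B] = S·[w00; w01] and [mR_A; mR_B] = S·[w10; w11]:
  w00 = 1/2, w01 = 1/2, w10 = -1/2, w11 = 1

1/2 1/2 -1/2 1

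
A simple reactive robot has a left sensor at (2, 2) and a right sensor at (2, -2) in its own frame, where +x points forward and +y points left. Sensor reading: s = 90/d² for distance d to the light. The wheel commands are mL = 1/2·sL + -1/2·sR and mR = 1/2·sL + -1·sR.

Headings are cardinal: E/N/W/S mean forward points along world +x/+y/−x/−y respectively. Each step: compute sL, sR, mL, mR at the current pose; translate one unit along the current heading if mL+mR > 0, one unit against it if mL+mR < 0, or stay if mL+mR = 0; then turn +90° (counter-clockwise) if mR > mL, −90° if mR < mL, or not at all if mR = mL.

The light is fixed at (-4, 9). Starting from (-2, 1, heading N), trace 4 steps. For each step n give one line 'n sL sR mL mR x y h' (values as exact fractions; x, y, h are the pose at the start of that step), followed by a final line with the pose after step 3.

n=0: pose=(-2,1,N); sL=5/2, sR=45/26; mL=5/13, mR=-25/52; mL+mR=-5/52 → advance -1; mR−mL=-45/52 → turn -1·90°
n=1: pose=(-2,0,E); sL=18/13, sR=90/137; mL=648/1781, mR=63/1781; mL+mR=711/1781 → advance +1; mR−mL=-45/137 → turn -1·90°
n=2: pose=(-1,0,S); sL=45/73, sR=45/61; mL=-270/4453, mR=-3825/8906; mL+mR=-4365/8906 → advance -1; mR−mL=-45/122 → turn -1·90°
n=3: pose=(-1,1,W); sL=90/101, sR=90/37; mL=-2880/3737, mR=-7425/3737; mL+mR=-10305/3737 → advance -1; mR−mL=-45/37 → turn -1·90°

0 5/2 45/26 5/13 -25/52 -2 1 N
1 18/13 90/137 648/1781 63/1781 -2 0 E
2 45/73 45/61 -270/4453 -3825/8906 -1 0 S
3 90/101 90/37 -2880/3737 -7425/3737 -1 1 W
final 0 1 N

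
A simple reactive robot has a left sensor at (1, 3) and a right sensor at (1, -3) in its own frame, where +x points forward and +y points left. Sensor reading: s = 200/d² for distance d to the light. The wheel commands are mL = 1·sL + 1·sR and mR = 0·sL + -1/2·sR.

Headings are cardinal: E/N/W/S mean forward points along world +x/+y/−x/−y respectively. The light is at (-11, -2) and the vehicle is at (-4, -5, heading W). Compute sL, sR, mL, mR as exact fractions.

25/9 50/9 25/3 -25/9

left sensor world pos  = (-5, -8); dL² = 72
right sensor world pos = (-5, -2); dR² = 36
sL = 200/72 = 25/9
sR = 200/36 = 50/9
mL = 1·sL + 1·sR = 25/3
mR = 0·sL + -1/2·sR = -25/9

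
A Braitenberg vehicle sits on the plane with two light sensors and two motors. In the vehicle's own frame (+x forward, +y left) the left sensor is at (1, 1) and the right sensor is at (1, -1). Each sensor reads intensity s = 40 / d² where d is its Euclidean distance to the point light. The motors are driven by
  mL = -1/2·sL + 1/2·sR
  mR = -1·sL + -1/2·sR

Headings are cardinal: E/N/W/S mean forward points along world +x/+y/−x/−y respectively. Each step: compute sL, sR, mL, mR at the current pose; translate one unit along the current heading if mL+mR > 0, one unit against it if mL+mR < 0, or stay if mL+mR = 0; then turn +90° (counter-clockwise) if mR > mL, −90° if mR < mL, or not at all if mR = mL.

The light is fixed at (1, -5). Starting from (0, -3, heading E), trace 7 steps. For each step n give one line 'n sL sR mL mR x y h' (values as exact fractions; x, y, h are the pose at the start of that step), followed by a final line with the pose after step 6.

0 40/9 40 160/9 -220/9 0 -3 E
1 20 4 -8 -22 -1 -3 S
2 40/13 8/5 -48/65 -252/65 -1 -2 W
3 2 5/2 1/4 -13/4 0 -2 N
4 40/9 40 160/9 -220/9 0 -3 E
5 20 4 -8 -22 -1 -3 S
6 40/13 8/5 -48/65 -252/65 -1 -2 W
final 0 -2 N

n=0: pose=(0,-3,E); sL=40/9, sR=40; mL=160/9, mR=-220/9; mL+mR=-20/3 → advance -1; mR−mL=-380/9 → turn -1·90°
n=1: pose=(-1,-3,S); sL=20, sR=4; mL=-8, mR=-22; mL+mR=-30 → advance -1; mR−mL=-14 → turn -1·90°
n=2: pose=(-1,-2,W); sL=40/13, sR=8/5; mL=-48/65, mR=-252/65; mL+mR=-60/13 → advance -1; mR−mL=-204/65 → turn -1·90°
n=3: pose=(0,-2,N); sL=2, sR=5/2; mL=1/4, mR=-13/4; mL+mR=-3 → advance -1; mR−mL=-7/2 → turn -1·90°
n=4: pose=(0,-3,E); sL=40/9, sR=40; mL=160/9, mR=-220/9; mL+mR=-20/3 → advance -1; mR−mL=-380/9 → turn -1·90°
n=5: pose=(-1,-3,S); sL=20, sR=4; mL=-8, mR=-22; mL+mR=-30 → advance -1; mR−mL=-14 → turn -1·90°
n=6: pose=(-1,-2,W); sL=40/13, sR=8/5; mL=-48/65, mR=-252/65; mL+mR=-60/13 → advance -1; mR−mL=-204/65 → turn -1·90°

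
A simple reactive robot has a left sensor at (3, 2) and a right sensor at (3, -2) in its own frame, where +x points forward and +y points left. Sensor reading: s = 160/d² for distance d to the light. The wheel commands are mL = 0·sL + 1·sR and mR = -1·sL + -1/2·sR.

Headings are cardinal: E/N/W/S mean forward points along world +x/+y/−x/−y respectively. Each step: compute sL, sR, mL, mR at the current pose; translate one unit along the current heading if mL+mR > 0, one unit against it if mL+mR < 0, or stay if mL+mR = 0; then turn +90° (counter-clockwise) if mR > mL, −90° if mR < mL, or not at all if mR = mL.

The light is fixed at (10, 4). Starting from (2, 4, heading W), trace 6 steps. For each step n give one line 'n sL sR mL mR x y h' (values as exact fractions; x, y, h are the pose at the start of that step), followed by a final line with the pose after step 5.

n=0: pose=(2,4,W); sL=32/25, sR=32/25; mL=32/25, mR=-48/25; mL+mR=-16/25 → advance -1; mR−mL=-16/5 → turn -1·90°
n=1: pose=(3,4,N); sL=16/9, sR=80/17; mL=80/17, mR=-632/153; mL+mR=88/153 → advance +1; mR−mL=-1352/153 → turn -1·90°
n=2: pose=(3,5,E); sL=32/5, sR=160/17; mL=160/17, mR=-944/85; mL+mR=-144/85 → advance -1; mR−mL=-1744/85 → turn -1·90°
n=3: pose=(2,5,S); sL=4, sR=20/13; mL=20/13, mR=-62/13; mL+mR=-42/13 → advance -1; mR−mL=-82/13 → turn -1·90°
n=4: pose=(2,6,W); sL=160/121, sR=160/137; mL=160/137, mR=-31600/16577; mL+mR=-12240/16577 → advance -1; mR−mL=-50960/16577 → turn -1·90°
n=5: pose=(3,6,N); sL=80/53, sR=16/5; mL=16/5, mR=-824/265; mL+mR=24/265 → advance +1; mR−mL=-1672/265 → turn -1·90°

0 32/25 32/25 32/25 -48/25 2 4 W
1 16/9 80/17 80/17 -632/153 3 4 N
2 32/5 160/17 160/17 -944/85 3 5 E
3 4 20/13 20/13 -62/13 2 5 S
4 160/121 160/137 160/137 -31600/16577 2 6 W
5 80/53 16/5 16/5 -824/265 3 6 N
final 3 7 E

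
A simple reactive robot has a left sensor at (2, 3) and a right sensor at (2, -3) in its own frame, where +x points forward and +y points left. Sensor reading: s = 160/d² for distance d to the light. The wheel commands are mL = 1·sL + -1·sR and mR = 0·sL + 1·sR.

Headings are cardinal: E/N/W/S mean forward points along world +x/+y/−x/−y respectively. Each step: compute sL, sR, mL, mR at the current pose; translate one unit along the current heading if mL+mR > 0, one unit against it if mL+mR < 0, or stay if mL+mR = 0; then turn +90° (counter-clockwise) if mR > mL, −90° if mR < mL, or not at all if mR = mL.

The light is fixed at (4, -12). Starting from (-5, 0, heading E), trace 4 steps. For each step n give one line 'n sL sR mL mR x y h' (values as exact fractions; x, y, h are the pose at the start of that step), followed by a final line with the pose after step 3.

n=0: pose=(-5,0,E); sL=80/137, sR=16/13; mL=-1152/1781, mR=16/13; mL+mR=80/137 → advance +1; mR−mL=3344/1781 → turn +1·90°
n=1: pose=(-4,0,N); sL=160/317, sR=160/221; mL=-15360/70057, mR=160/221; mL+mR=160/317 → advance +1; mR−mL=66080/70057 → turn +1·90°
n=2: pose=(-4,1,W); sL=4/5, sR=40/89; mL=156/445, mR=40/89; mL+mR=4/5 → advance +1; mR−mL=44/445 → turn +1·90°
n=3: pose=(-5,1,S); sL=160/157, sR=32/53; mL=3456/8321, mR=32/53; mL+mR=160/157 → advance +1; mR−mL=1568/8321 → turn +1·90°

0 80/137 16/13 -1152/1781 16/13 -5 0 E
1 160/317 160/221 -15360/70057 160/221 -4 0 N
2 4/5 40/89 156/445 40/89 -4 1 W
3 160/157 32/53 3456/8321 32/53 -5 1 S
final -5 0 E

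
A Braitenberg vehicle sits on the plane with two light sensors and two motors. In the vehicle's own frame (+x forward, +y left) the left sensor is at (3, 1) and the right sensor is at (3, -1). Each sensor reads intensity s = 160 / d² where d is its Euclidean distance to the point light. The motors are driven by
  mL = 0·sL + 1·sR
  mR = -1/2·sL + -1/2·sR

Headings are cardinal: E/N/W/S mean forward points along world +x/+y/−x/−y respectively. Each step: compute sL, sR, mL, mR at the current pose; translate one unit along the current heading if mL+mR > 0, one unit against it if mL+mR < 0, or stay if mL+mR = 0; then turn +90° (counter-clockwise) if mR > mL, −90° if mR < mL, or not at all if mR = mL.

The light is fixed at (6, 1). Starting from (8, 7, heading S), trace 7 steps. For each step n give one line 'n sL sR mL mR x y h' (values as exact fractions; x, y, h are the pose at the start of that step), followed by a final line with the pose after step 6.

n=0: pose=(8,7,S); sL=80/9, sR=16; mL=16, mR=-112/9; mL+mR=32/9 → advance +1; mR−mL=-256/9 → turn -1·90°
n=1: pose=(8,6,W); sL=160/17, sR=160/37; mL=160/37, mR=-4320/629; mL+mR=-1600/629 → advance -1; mR−mL=-7040/629 → turn -1·90°
n=2: pose=(9,6,N); sL=40/17, sR=2; mL=2, mR=-37/17; mL+mR=-3/17 → advance -1; mR−mL=-71/17 → turn -1·90°
n=3: pose=(9,5,E); sL=160/61, sR=32/9; mL=32/9, mR=-1696/549; mL+mR=256/549 → advance +1; mR−mL=-1216/183 → turn -1·90°
n=4: pose=(10,5,S); sL=80/13, sR=16; mL=16, mR=-144/13; mL+mR=64/13 → advance +1; mR−mL=-352/13 → turn -1·90°
n=5: pose=(10,4,W); sL=32, sR=160/17; mL=160/17, mR=-352/17; mL+mR=-192/17 → advance -1; mR−mL=-512/17 → turn -1·90°
n=6: pose=(11,4,N); sL=40/13, sR=20/9; mL=20/9, mR=-310/117; mL+mR=-50/117 → advance -1; mR−mL=-190/39 → turn -1·90°

0 80/9 16 16 -112/9 8 7 S
1 160/17 160/37 160/37 -4320/629 8 6 W
2 40/17 2 2 -37/17 9 6 N
3 160/61 32/9 32/9 -1696/549 9 5 E
4 80/13 16 16 -144/13 10 5 S
5 32 160/17 160/17 -352/17 10 4 W
6 40/13 20/9 20/9 -310/117 11 4 N
final 11 3 E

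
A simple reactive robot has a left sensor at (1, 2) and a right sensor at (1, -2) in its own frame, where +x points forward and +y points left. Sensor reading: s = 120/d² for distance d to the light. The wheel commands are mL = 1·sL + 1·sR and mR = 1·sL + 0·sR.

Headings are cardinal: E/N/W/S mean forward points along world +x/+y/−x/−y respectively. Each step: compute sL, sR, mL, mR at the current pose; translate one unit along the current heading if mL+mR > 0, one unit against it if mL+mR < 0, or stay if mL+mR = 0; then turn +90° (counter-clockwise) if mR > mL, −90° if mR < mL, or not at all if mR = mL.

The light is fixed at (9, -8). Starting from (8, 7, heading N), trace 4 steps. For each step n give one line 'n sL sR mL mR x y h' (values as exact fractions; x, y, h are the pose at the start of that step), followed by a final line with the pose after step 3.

0 24/53 120/257 12528/13621 24/53 8 7 N
1 10/27 30/49 1300/1323 10/27 8 8 E
2 120/229 120/229 240/229 120/229 9 8 S
3 12/17 12/29 552/493 12/17 9 7 W
final 8 7 N

n=0: pose=(8,7,N); sL=24/53, sR=120/257; mL=12528/13621, mR=24/53; mL+mR=18696/13621 → advance +1; mR−mL=-120/257 → turn -1·90°
n=1: pose=(8,8,E); sL=10/27, sR=30/49; mL=1300/1323, mR=10/27; mL+mR=1790/1323 → advance +1; mR−mL=-30/49 → turn -1·90°
n=2: pose=(9,8,S); sL=120/229, sR=120/229; mL=240/229, mR=120/229; mL+mR=360/229 → advance +1; mR−mL=-120/229 → turn -1·90°
n=3: pose=(9,7,W); sL=12/17, sR=12/29; mL=552/493, mR=12/17; mL+mR=900/493 → advance +1; mR−mL=-12/29 → turn -1·90°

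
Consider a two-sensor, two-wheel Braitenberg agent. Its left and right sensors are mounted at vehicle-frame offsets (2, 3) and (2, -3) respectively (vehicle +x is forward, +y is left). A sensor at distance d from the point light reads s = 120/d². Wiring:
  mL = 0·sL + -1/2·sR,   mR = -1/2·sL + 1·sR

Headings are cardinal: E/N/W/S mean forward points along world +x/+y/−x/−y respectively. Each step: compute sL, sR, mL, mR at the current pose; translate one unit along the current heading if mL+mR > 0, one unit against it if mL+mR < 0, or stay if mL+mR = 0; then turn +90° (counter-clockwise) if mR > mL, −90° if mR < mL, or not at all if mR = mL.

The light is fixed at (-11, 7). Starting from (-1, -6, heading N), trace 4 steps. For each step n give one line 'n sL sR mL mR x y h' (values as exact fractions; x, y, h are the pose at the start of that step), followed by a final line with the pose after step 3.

n=0: pose=(-1,-6,N); sL=12/17, sR=12/29; mL=-6/29, mR=30/493; mL+mR=-72/493 → advance -1; mR−mL=132/493 → turn +1·90°
n=1: pose=(-1,-7,W); sL=120/353, sR=24/37; mL=-12/37, mR=6252/13061; mL+mR=2016/13061 → advance +1; mR−mL=10488/13061 → turn +1·90°
n=2: pose=(-2,-7,S); sL=3/10, sR=30/73; mL=-15/73, mR=381/1460; mL+mR=81/1460 → advance +1; mR−mL=681/1460 → turn +1·90°
n=3: pose=(-2,-8,E); sL=24/53, sR=24/89; mL=-12/89, mR=204/4717; mL+mR=-432/4717 → advance -1; mR−mL=840/4717 → turn +1·90°

0 12/17 12/29 -6/29 30/493 -1 -6 N
1 120/353 24/37 -12/37 6252/13061 -1 -7 W
2 3/10 30/73 -15/73 381/1460 -2 -7 S
3 24/53 24/89 -12/89 204/4717 -2 -8 E
final -3 -8 N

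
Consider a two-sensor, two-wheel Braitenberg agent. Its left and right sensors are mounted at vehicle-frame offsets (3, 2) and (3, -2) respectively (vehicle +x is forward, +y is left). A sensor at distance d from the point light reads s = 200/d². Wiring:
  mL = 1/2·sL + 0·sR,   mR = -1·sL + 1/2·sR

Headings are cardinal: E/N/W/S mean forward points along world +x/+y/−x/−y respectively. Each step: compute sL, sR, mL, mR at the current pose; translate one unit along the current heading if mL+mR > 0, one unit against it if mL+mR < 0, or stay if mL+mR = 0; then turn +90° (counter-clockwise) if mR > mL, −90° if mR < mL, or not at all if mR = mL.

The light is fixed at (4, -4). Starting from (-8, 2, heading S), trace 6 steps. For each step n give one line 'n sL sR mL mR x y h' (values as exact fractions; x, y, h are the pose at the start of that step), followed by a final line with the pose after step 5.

0 200/109 40/41 100/109 -6020/4469 -8 2 S
1 4/5 100/153 2/5 -362/765 -8 3 W
2 200/269 200/181 100/269 -9300/48689 -7 3 N
3 50/41 2 25/41 -9/41 -7 4 E
4 200/89 200/169 100/89 -24900/15041 -6 4 S
5 100/109 20/29 50/109 -1810/3161 -6 5 W
final -5 5 N

n=0: pose=(-8,2,S); sL=200/109, sR=40/41; mL=100/109, mR=-6020/4469; mL+mR=-1920/4469 → advance -1; mR−mL=-10120/4469 → turn -1·90°
n=1: pose=(-8,3,W); sL=4/5, sR=100/153; mL=2/5, mR=-362/765; mL+mR=-56/765 → advance -1; mR−mL=-668/765 → turn -1·90°
n=2: pose=(-7,3,N); sL=200/269, sR=200/181; mL=100/269, mR=-9300/48689; mL+mR=8800/48689 → advance +1; mR−mL=-27400/48689 → turn -1·90°
n=3: pose=(-7,4,E); sL=50/41, sR=2; mL=25/41, mR=-9/41; mL+mR=16/41 → advance +1; mR−mL=-34/41 → turn -1·90°
n=4: pose=(-6,4,S); sL=200/89, sR=200/169; mL=100/89, mR=-24900/15041; mL+mR=-8000/15041 → advance -1; mR−mL=-41800/15041 → turn -1·90°
n=5: pose=(-6,5,W); sL=100/109, sR=20/29; mL=50/109, mR=-1810/3161; mL+mR=-360/3161 → advance -1; mR−mL=-3260/3161 → turn -1·90°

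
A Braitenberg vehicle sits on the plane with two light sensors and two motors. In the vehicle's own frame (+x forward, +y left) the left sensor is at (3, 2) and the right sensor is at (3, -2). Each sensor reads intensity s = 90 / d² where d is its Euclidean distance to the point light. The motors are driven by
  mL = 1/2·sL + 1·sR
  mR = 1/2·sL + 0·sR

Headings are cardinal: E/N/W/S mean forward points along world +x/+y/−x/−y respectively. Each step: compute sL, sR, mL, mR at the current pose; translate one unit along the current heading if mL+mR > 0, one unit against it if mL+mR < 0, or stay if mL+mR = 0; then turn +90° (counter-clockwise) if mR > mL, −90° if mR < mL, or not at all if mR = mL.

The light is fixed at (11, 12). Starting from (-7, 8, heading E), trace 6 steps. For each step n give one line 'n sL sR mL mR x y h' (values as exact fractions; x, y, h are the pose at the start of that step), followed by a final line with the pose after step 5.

0 90/229 10/29 3595/6641 45/229 -7 8 E
1 45/137 9/41 4311/11234 45/274 -6 8 S
2 90/449 90/409 58815/183641 45/449 -6 7 W
3 45/202 9/26 2403/5252 45/404 -7 7 N
4 90/229 10/29 3595/6641 45/229 -7 8 E
5 45/137 9/41 4311/11234 45/274 -6 8 S
final -6 7 W

n=0: pose=(-7,8,E); sL=90/229, sR=10/29; mL=3595/6641, mR=45/229; mL+mR=4900/6641 → advance +1; mR−mL=-10/29 → turn -1·90°
n=1: pose=(-6,8,S); sL=45/137, sR=9/41; mL=4311/11234, mR=45/274; mL+mR=3078/5617 → advance +1; mR−mL=-9/41 → turn -1·90°
n=2: pose=(-6,7,W); sL=90/449, sR=90/409; mL=58815/183641, mR=45/449; mL+mR=77220/183641 → advance +1; mR−mL=-90/409 → turn -1·90°
n=3: pose=(-7,7,N); sL=45/202, sR=9/26; mL=2403/5252, mR=45/404; mL+mR=747/1313 → advance +1; mR−mL=-9/26 → turn -1·90°
n=4: pose=(-7,8,E); sL=90/229, sR=10/29; mL=3595/6641, mR=45/229; mL+mR=4900/6641 → advance +1; mR−mL=-10/29 → turn -1·90°
n=5: pose=(-6,8,S); sL=45/137, sR=9/41; mL=4311/11234, mR=45/274; mL+mR=3078/5617 → advance +1; mR−mL=-9/41 → turn -1·90°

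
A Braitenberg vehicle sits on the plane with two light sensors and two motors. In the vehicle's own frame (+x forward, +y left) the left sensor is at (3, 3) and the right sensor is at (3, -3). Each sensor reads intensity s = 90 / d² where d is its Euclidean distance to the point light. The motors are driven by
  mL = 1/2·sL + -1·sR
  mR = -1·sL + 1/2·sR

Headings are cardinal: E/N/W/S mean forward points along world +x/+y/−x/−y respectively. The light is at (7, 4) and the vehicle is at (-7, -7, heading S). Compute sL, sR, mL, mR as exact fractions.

90/317 18/97 -1341/30749 -5877/30749

left sensor world pos  = (-4, -10); dL² = 317
right sensor world pos = (-10, -10); dR² = 485
sL = 90/317 = 90/317
sR = 90/485 = 18/97
mL = 1/2·sL + -1·sR = -1341/30749
mR = -1·sL + 1/2·sR = -5877/30749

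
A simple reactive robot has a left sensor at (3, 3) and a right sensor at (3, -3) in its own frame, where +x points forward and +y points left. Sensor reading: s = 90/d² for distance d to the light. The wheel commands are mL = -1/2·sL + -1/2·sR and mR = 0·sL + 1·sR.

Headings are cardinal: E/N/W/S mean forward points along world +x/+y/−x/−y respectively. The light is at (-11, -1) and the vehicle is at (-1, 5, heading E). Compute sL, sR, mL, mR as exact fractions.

left sensor world pos  = (2, 8); dL² = 250
right sensor world pos = (2, 2); dR² = 178
sL = 90/250 = 9/25
sR = 90/178 = 45/89
mL = -1/2·sL + -1/2·sR = -963/2225
mR = 0·sL + 1·sR = 45/89

9/25 45/89 -963/2225 45/89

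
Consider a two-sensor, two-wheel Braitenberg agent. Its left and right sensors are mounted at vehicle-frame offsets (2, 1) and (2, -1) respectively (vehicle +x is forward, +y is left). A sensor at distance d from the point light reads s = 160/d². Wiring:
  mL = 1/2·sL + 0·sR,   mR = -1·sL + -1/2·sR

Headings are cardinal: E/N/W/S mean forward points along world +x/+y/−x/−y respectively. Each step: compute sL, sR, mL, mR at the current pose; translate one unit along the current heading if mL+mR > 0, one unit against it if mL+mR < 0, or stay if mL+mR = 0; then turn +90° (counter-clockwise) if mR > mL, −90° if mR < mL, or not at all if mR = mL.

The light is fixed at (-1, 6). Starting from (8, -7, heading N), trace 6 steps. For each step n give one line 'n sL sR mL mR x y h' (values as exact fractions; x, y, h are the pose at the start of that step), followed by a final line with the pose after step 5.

0 32/37 160/221 16/37 -10032/8177 8 -7 N
1 16/29 80/173 8/29 -3928/5017 8 -8 E
2 160/337 32/61 80/337 -15152/20557 7 -8 S
3 20/29 8/9 10/29 -296/261 7 -7 W
4 32/37 160/221 16/37 -10032/8177 8 -7 N
5 16/29 80/173 8/29 -3928/5017 8 -8 E
final 7 -8 S

n=0: pose=(8,-7,N); sL=32/37, sR=160/221; mL=16/37, mR=-10032/8177; mL+mR=-6496/8177 → advance -1; mR−mL=-13568/8177 → turn -1·90°
n=1: pose=(8,-8,E); sL=16/29, sR=80/173; mL=8/29, mR=-3928/5017; mL+mR=-2544/5017 → advance -1; mR−mL=-5312/5017 → turn -1·90°
n=2: pose=(7,-8,S); sL=160/337, sR=32/61; mL=80/337, mR=-15152/20557; mL+mR=-10272/20557 → advance -1; mR−mL=-20032/20557 → turn -1·90°
n=3: pose=(7,-7,W); sL=20/29, sR=8/9; mL=10/29, mR=-296/261; mL+mR=-206/261 → advance -1; mR−mL=-386/261 → turn -1·90°
n=4: pose=(8,-7,N); sL=32/37, sR=160/221; mL=16/37, mR=-10032/8177; mL+mR=-6496/8177 → advance -1; mR−mL=-13568/8177 → turn -1·90°
n=5: pose=(8,-8,E); sL=16/29, sR=80/173; mL=8/29, mR=-3928/5017; mL+mR=-2544/5017 → advance -1; mR−mL=-5312/5017 → turn -1·90°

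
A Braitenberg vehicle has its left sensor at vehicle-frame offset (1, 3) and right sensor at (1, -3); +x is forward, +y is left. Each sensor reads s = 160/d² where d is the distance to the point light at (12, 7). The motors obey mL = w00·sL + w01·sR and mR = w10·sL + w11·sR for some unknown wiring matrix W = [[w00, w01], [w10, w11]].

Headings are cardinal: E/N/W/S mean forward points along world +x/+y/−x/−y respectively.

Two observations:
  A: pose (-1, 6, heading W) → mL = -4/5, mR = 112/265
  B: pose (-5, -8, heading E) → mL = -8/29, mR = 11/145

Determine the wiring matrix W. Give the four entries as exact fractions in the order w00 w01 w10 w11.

0 -1 -1/2 1

obs A: pose=(-1,6,W) → sL=40/53, sR=4/5, mL=-4/5, mR=112/265
obs B: pose=(-5,-8,E) → sL=2/5, sR=8/29, mL=-8/29, mR=11/145
sensor matrix S = [[40/53, 4/5], [2/5, 8/29]]; det S = -4296/38425
solve [mL_A; mL_B] = S·[w00; w01] and [mR_A; mR_B] = S·[w10; w11]:
  w00 = 0, w01 = -1, w10 = -1/2, w11 = 1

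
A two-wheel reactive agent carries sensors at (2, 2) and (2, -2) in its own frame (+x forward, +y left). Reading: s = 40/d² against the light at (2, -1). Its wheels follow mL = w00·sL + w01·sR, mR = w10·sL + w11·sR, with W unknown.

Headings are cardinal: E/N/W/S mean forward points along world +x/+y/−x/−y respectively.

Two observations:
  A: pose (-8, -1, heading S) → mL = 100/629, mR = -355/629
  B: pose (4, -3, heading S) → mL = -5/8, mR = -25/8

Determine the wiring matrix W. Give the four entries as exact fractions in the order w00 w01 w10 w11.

obs A: pose=(-8,-1,S) → sL=10/17, sR=10/37, mL=100/629, mR=-355/629
obs B: pose=(4,-3,S) → sL=5/4, sR=5/2, mL=-5/8, mR=-25/8
sensor matrix S = [[10/17, 10/37], [5/4, 5/2]]; det S = 1425/1258
solve [mL_A; mL_B] = S·[w00; w01] and [mR_A; mR_B] = S·[w10; w11]:
  w00 = 1/2, w01 = -1/2, w10 = -1/2, w11 = -1

1/2 -1/2 -1/2 -1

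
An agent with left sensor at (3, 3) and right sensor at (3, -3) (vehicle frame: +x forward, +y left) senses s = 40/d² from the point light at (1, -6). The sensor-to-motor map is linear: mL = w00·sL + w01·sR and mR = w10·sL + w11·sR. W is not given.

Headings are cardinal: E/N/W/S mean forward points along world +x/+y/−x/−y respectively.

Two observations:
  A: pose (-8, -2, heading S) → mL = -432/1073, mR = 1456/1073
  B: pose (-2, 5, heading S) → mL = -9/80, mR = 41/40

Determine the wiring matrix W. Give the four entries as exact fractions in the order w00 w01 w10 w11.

obs A: pose=(-8,-2,S) → sL=40/37, sR=8/29, mL=-432/1073, mR=1456/1073
obs B: pose=(-2,5,S) → sL=5/8, sR=2/5, mL=-9/80, mR=41/40
sensor matrix S = [[40/37, 8/29], [5/8, 2/5]]; det S = 279/1073
solve [mL_A; mL_B] = S·[w00; w01] and [mR_A; mR_B] = S·[w10; w11]:
  w00 = -1/2, w01 = 1/2, w10 = 1, w11 = 1

-1/2 1/2 1 1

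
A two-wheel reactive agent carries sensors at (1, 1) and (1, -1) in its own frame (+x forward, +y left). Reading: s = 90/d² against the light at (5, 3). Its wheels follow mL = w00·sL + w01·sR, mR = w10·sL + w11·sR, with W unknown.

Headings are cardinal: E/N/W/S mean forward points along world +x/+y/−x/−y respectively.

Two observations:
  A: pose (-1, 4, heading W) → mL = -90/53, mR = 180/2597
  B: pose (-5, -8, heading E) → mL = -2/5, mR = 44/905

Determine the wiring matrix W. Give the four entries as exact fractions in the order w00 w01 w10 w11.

0 -1 1/2 -1/2

obs A: pose=(-1,4,W) → sL=90/49, sR=90/53, mL=-90/53, mR=180/2597
obs B: pose=(-5,-8,E) → sL=90/181, sR=2/5, mL=-2/5, mR=44/905
sensor matrix S = [[90/49, 90/53], [90/181, 2/5]]; det S = -51552/470057
solve [mL_A; mL_B] = S·[w00; w01] and [mR_A; mR_B] = S·[w10; w11]:
  w00 = 0, w01 = -1, w10 = 1/2, w11 = -1/2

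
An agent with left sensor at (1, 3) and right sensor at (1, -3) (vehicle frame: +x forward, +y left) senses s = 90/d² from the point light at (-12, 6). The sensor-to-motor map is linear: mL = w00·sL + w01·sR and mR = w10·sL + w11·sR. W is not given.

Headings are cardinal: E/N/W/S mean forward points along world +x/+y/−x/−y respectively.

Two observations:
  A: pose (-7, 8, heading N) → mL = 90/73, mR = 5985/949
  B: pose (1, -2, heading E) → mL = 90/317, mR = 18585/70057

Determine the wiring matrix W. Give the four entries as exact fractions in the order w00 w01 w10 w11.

obs A: pose=(-7,8,N) → sL=90/13, sR=90/73, mL=90/73, mR=5985/949
obs B: pose=(1,-2,E) → sL=90/221, sR=90/317, mL=90/317, mR=18585/70057
sensor matrix S = [[90/13, 90/73], [90/221, 90/317]]; det S = 7484400/5114161
solve [mL_A; mL_B] = S·[w00; w01] and [mR_A; mR_B] = S·[w10; w11]:
  w00 = 0, w01 = 1, w10 = 1, w11 = -1/2

0 1 1 -1/2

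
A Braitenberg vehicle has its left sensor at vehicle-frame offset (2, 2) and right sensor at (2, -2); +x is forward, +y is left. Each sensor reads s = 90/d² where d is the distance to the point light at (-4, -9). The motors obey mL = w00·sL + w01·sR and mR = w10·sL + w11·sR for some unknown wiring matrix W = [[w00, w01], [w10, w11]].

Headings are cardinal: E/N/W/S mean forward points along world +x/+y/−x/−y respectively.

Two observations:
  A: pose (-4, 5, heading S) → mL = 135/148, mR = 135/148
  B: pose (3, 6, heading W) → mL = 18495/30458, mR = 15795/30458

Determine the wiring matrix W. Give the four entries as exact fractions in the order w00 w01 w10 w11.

1 1/2 1/2 1

obs A: pose=(-4,5,S) → sL=45/74, sR=45/74, mL=135/148, mR=135/148
obs B: pose=(3,6,W) → sL=45/97, sR=45/157, mL=18495/30458, mR=15795/30458
sensor matrix S = [[45/74, 45/74], [45/97, 45/157]]; det S = -60750/563473
solve [mL_A; mL_B] = S·[w00; w01] and [mR_A; mR_B] = S·[w10; w11]:
  w00 = 1, w01 = 1/2, w10 = 1/2, w11 = 1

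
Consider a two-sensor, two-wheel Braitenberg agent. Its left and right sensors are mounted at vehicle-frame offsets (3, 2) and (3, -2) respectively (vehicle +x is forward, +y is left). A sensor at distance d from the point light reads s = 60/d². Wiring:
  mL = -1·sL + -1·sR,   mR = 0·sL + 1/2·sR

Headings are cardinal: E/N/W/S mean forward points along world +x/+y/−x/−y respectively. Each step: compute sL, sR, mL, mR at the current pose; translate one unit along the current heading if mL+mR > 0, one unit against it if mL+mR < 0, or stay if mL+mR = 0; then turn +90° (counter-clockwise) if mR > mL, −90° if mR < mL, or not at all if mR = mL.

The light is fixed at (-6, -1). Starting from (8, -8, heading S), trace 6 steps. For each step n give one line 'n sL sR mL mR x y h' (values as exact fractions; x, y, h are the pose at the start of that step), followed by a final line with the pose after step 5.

n=0: pose=(8,-8,S); sL=15/89, sR=15/61; mL=-2250/5429, mR=15/122; mL+mR=-3165/10858 → advance -1; mR−mL=5835/10858 → turn +1·90°
n=1: pose=(8,-7,E); sL=12/61, sR=60/353; mL=-7896/21533, mR=30/353; mL+mR=-6066/21533 → advance -1; mR−mL=9726/21533 → turn +1·90°
n=2: pose=(7,-7,N); sL=6/13, sR=10/39; mL=-28/39, mR=5/39; mL+mR=-23/39 → advance -1; mR−mL=11/13 → turn +1·90°
n=3: pose=(7,-8,W); sL=60/181, sR=12/25; mL=-3672/4525, mR=6/25; mL+mR=-2586/4525 → advance -1; mR−mL=4758/4525 → turn +1·90°
n=4: pose=(8,-8,S); sL=15/89, sR=15/61; mL=-2250/5429, mR=15/122; mL+mR=-3165/10858 → advance -1; mR−mL=5835/10858 → turn +1·90°
n=5: pose=(8,-7,E); sL=12/61, sR=60/353; mL=-7896/21533, mR=30/353; mL+mR=-6066/21533 → advance -1; mR−mL=9726/21533 → turn +1·90°

0 15/89 15/61 -2250/5429 15/122 8 -8 S
1 12/61 60/353 -7896/21533 30/353 8 -7 E
2 6/13 10/39 -28/39 5/39 7 -7 N
3 60/181 12/25 -3672/4525 6/25 7 -8 W
4 15/89 15/61 -2250/5429 15/122 8 -8 S
5 12/61 60/353 -7896/21533 30/353 8 -7 E
final 7 -7 N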